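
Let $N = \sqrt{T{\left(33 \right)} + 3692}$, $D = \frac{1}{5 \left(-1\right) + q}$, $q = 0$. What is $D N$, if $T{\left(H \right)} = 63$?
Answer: $- \frac{\sqrt{3755}}{5} \approx -12.256$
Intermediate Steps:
$D = - \frac{1}{5}$ ($D = \frac{1}{5 \left(-1\right) + 0} = \frac{1}{-5 + 0} = \frac{1}{-5} = - \frac{1}{5} \approx -0.2$)
$N = \sqrt{3755}$ ($N = \sqrt{63 + 3692} = \sqrt{3755} \approx 61.278$)
$D N = - \frac{\sqrt{3755}}{5}$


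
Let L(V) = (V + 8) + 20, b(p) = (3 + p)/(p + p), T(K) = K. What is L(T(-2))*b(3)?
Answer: 26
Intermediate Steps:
b(p) = (3 + p)/(2*p) (b(p) = (3 + p)/((2*p)) = (3 + p)*(1/(2*p)) = (3 + p)/(2*p))
L(V) = 28 + V (L(V) = (8 + V) + 20 = 28 + V)
L(T(-2))*b(3) = (28 - 2)*((½)*(3 + 3)/3) = 26*((½)*(⅓)*6) = 26*1 = 26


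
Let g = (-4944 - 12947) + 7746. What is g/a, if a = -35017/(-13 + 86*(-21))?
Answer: -18453755/35017 ≈ -526.99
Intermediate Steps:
a = 35017/1819 (a = -35017/(-13 - 1806) = -35017/(-1819) = -35017*(-1/1819) = 35017/1819 ≈ 19.251)
g = -10145 (g = -17891 + 7746 = -10145)
g/a = -10145/35017/1819 = -10145*1819/35017 = -18453755/35017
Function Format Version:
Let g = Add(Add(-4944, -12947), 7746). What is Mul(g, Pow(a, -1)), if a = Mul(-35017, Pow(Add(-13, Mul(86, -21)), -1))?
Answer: Rational(-18453755, 35017) ≈ -526.99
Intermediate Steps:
a = Rational(35017, 1819) (a = Mul(-35017, Pow(Add(-13, -1806), -1)) = Mul(-35017, Pow(-1819, -1)) = Mul(-35017, Rational(-1, 1819)) = Rational(35017, 1819) ≈ 19.251)
g = -10145 (g = Add(-17891, 7746) = -10145)
Mul(g, Pow(a, -1)) = Mul(-10145, Pow(Rational(35017, 1819), -1)) = Mul(-10145, Rational(1819, 35017)) = Rational(-18453755, 35017)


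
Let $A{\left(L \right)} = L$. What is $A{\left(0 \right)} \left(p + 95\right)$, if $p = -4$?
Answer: $0$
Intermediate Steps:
$A{\left(0 \right)} \left(p + 95\right) = 0 \left(-4 + 95\right) = 0 \cdot 91 = 0$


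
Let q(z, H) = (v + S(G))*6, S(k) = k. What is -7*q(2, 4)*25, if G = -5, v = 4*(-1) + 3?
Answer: 6300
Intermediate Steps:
v = -1 (v = -4 + 3 = -1)
q(z, H) = -36 (q(z, H) = (-1 - 5)*6 = -6*6 = -36)
-7*q(2, 4)*25 = -7*(-36)*25 = 252*25 = 6300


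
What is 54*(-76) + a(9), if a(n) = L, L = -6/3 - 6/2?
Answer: -4109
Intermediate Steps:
L = -5 (L = -6*1/3 - 6*1/2 = -2 - 3 = -5)
a(n) = -5
54*(-76) + a(9) = 54*(-76) - 5 = -4104 - 5 = -4109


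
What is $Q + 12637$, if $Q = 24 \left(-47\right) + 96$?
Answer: $11605$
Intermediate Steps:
$Q = -1032$ ($Q = -1128 + 96 = -1032$)
$Q + 12637 = -1032 + 12637 = 11605$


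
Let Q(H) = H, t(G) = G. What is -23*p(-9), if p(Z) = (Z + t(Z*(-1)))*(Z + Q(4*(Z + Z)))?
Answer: 0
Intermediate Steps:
p(Z) = 0 (p(Z) = (Z + Z*(-1))*(Z + 4*(Z + Z)) = (Z - Z)*(Z + 4*(2*Z)) = 0*(Z + 8*Z) = 0*(9*Z) = 0)
-23*p(-9) = -23*0 = 0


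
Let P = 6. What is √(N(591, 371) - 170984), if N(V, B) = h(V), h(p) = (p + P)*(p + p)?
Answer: √534670 ≈ 731.21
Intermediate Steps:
h(p) = 2*p*(6 + p) (h(p) = (p + 6)*(p + p) = (6 + p)*(2*p) = 2*p*(6 + p))
N(V, B) = 2*V*(6 + V)
√(N(591, 371) - 170984) = √(2*591*(6 + 591) - 170984) = √(2*591*597 - 170984) = √(705654 - 170984) = √534670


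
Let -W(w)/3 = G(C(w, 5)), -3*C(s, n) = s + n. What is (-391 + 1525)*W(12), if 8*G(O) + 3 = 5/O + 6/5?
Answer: 96957/85 ≈ 1140.7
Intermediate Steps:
C(s, n) = -n/3 - s/3 (C(s, n) = -(s + n)/3 = -(n + s)/3 = -n/3 - s/3)
G(O) = -9/40 + 5/(8*O) (G(O) = -3/8 + (5/O + 6/5)/8 = -3/8 + (6/5 + 5/O)/8 = -3/8 + (3/20 + 5/(8*O)) = -9/40 + 5/(8*O))
W(w) = -3*(40 + 3*w)/(40*(-5/3 - w/3)) (W(w) = -3*(25 - 9*(-⅓*5 - w/3))/(40*(-⅓*5 - w/3)) = -3*(25 - 9*(-5/3 - w/3))/(40*(-5/3 - w/3)) = -3*(25 + (15 + 3*w))/(40*(-5/3 - w/3)) = -3*(40 + 3*w)/(40*(-5/3 - w/3)))
(-391 + 1525)*W(12) = (-391 + 1525)*(9*(40 + 3*12)/(40*(5 + 12))) = 1134*((9/40)*(40 + 36)/17) = 1134*((9/40)*(1/17)*76) = 1134*(171/170) = 96957/85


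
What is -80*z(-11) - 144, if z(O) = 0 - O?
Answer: -1024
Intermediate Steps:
z(O) = -O
-80*z(-11) - 144 = -(-80)*(-11) - 144 = -80*11 - 144 = -880 - 144 = -1024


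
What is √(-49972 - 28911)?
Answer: I*√78883 ≈ 280.86*I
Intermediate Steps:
√(-49972 - 28911) = √(-78883) = I*√78883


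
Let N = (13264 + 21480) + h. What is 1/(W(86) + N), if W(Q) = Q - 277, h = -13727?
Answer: 1/20826 ≈ 4.8017e-5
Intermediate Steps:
W(Q) = -277 + Q
N = 21017 (N = (13264 + 21480) - 13727 = 34744 - 13727 = 21017)
1/(W(86) + N) = 1/((-277 + 86) + 21017) = 1/(-191 + 21017) = 1/20826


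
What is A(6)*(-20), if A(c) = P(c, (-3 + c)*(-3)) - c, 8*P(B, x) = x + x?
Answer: 165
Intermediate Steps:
P(B, x) = x/4 (P(B, x) = (x + x)/8 = (2*x)/8 = x/4)
A(c) = 9/4 - 7*c/4 (A(c) = ((-3 + c)*(-3))/4 - c = (9 - 3*c)/4 - c = (9/4 - 3*c/4) - c = 9/4 - 7*c/4)
A(6)*(-20) = (9/4 - 7/4*6)*(-20) = (9/4 - 21/2)*(-20) = -33/4*(-20) = 165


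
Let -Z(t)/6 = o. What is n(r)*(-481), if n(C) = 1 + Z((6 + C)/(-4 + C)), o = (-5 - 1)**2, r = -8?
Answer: 103415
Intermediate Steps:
o = 36 (o = (-6)**2 = 36)
Z(t) = -216 (Z(t) = -6*36 = -216)
n(C) = -215 (n(C) = 1 - 216 = -215)
n(r)*(-481) = -215*(-481) = 103415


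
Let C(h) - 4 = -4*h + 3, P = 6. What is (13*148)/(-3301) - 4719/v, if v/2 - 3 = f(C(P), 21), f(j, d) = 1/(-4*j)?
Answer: -530026666/676705 ≈ -783.25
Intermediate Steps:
C(h) = 7 - 4*h (C(h) = 4 + (-4*h + 3) = 4 + (3 - 4*h) = 7 - 4*h)
f(j, d) = -1/(4*j)
v = 205/34 (v = 6 + 2*(-1/(4*(7 - 4*6))) = 6 + 2*(-1/(4*(7 - 24))) = 6 + 2*(-¼/(-17)) = 6 + 2*(-¼*(-1/17)) = 6 + 2*(1/68) = 6 + 1/34 = 205/34 ≈ 6.0294)
(13*148)/(-3301) - 4719/v = (13*148)/(-3301) - 4719/205/34 = 1924*(-1/3301) - 4719*34/205 = -1924/3301 - 160446/205 = -530026666/676705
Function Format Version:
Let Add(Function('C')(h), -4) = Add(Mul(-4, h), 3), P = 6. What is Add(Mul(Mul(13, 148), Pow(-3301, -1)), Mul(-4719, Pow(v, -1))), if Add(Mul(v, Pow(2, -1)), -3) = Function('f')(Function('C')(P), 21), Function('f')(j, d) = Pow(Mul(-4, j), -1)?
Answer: Rational(-530026666, 676705) ≈ -783.25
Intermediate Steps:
Function('C')(h) = Add(7, Mul(-4, h)) (Function('C')(h) = Add(4, Add(Mul(-4, h), 3)) = Add(4, Add(3, Mul(-4, h))) = Add(7, Mul(-4, h)))
Function('f')(j, d) = Mul(Rational(-1, 4), Pow(j, -1))
v = Rational(205, 34) (v = Add(6, Mul(2, Mul(Rational(-1, 4), Pow(Add(7, Mul(-4, 6)), -1)))) = Add(6, Mul(2, Mul(Rational(-1, 4), Pow(Add(7, -24), -1)))) = Add(6, Mul(2, Mul(Rational(-1, 4), Pow(-17, -1)))) = Add(6, Mul(2, Mul(Rational(-1, 4), Rational(-1, 17)))) = Add(6, Mul(2, Rational(1, 68))) = Add(6, Rational(1, 34)) = Rational(205, 34) ≈ 6.0294)
Add(Mul(Mul(13, 148), Pow(-3301, -1)), Mul(-4719, Pow(v, -1))) = Add(Mul(Mul(13, 148), Pow(-3301, -1)), Mul(-4719, Pow(Rational(205, 34), -1))) = Add(Mul(1924, Rational(-1, 3301)), Mul(-4719, Rational(34, 205))) = Add(Rational(-1924, 3301), Rational(-160446, 205)) = Rational(-530026666, 676705)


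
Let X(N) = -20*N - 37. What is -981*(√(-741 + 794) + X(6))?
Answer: 154017 - 981*√53 ≈ 1.4688e+5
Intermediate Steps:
X(N) = -37 - 20*N
-981*(√(-741 + 794) + X(6)) = -981*(√(-741 + 794) + (-37 - 20*6)) = -981*(√53 + (-37 - 120)) = -981*(√53 - 157) = -981*(-157 + √53) = 154017 - 981*√53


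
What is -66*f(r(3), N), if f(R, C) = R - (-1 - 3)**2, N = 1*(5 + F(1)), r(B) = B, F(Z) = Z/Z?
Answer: 858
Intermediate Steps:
F(Z) = 1
N = 6 (N = 1*(5 + 1) = 1*6 = 6)
f(R, C) = -16 + R (f(R, C) = R - 1*(-4)**2 = R - 1*16 = R - 16 = -16 + R)
-66*f(r(3), N) = -66*(-16 + 3) = -66*(-13) = 858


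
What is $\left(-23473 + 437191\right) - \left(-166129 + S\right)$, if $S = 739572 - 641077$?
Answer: $481352$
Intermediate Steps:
$S = 98495$
$\left(-23473 + 437191\right) - \left(-166129 + S\right) = \left(-23473 + 437191\right) + \left(166129 - 98495\right) = 413718 + \left(166129 - 98495\right) = 413718 + 67634 = 481352$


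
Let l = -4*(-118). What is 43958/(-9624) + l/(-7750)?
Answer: -86304257/18646500 ≈ -4.6284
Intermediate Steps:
l = 472
43958/(-9624) + l/(-7750) = 43958/(-9624) + 472/(-7750) = 43958*(-1/9624) + 472*(-1/7750) = -21979/4812 - 236/3875 = -86304257/18646500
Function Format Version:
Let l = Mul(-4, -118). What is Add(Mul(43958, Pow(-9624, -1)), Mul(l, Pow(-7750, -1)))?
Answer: Rational(-86304257, 18646500) ≈ -4.6284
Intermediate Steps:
l = 472
Add(Mul(43958, Pow(-9624, -1)), Mul(l, Pow(-7750, -1))) = Add(Mul(43958, Pow(-9624, -1)), Mul(472, Pow(-7750, -1))) = Add(Mul(43958, Rational(-1, 9624)), Mul(472, Rational(-1, 7750))) = Add(Rational(-21979, 4812), Rational(-236, 3875)) = Rational(-86304257, 18646500)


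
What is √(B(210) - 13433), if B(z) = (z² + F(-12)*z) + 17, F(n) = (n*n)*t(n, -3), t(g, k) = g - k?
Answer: 2*I*√60369 ≈ 491.4*I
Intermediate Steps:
F(n) = n²*(3 + n) (F(n) = (n*n)*(n - 1*(-3)) = n²*(n + 3) = n²*(3 + n))
B(z) = 17 + z² - 1296*z (B(z) = (z² + ((-12)²*(3 - 12))*z) + 17 = (z² + (144*(-9))*z) + 17 = (z² - 1296*z) + 17 = 17 + z² - 1296*z)
√(B(210) - 13433) = √((17 + 210² - 1296*210) - 13433) = √((17 + 44100 - 272160) - 13433) = √(-228043 - 13433) = √(-241476) = 2*I*√60369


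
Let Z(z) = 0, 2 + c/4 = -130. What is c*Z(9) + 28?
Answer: 28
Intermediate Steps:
c = -528 (c = -8 + 4*(-130) = -8 - 520 = -528)
c*Z(9) + 28 = -528*0 + 28 = 0 + 28 = 28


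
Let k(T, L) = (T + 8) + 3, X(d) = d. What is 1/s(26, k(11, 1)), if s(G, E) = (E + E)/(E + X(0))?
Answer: ½ ≈ 0.50000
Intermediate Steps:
k(T, L) = 11 + T (k(T, L) = (8 + T) + 3 = 11 + T)
s(G, E) = 2 (s(G, E) = (E + E)/(E + 0) = (2*E)/E = 2)
1/s(26, k(11, 1)) = 1/2 = ½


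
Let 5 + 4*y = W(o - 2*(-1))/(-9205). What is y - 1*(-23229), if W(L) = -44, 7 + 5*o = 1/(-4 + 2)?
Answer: 855245799/36820 ≈ 23228.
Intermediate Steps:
o = -3/2 (o = -7/5 + 1/(5*(-4 + 2)) = -7/5 + (⅕)/(-2) = -7/5 + (⅕)*(-½) = -7/5 - ⅒ = -3/2 ≈ -1.5000)
y = -45981/36820 (y = -5/4 + (-44/(-9205))/4 = -5/4 + (-44*(-1/9205))/4 = -5/4 + (¼)*(44/9205) = -5/4 + 11/9205 = -45981/36820 ≈ -1.2488)
y - 1*(-23229) = -45981/36820 - 1*(-23229) = -45981/36820 + 23229 = 855245799/36820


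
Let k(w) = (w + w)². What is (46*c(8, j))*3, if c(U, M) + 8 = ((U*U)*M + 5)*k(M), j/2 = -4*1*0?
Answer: -1104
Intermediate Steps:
j = 0 (j = 2*(-4*1*0) = 2*(-4*0) = 2*0 = 0)
k(w) = 4*w² (k(w) = (2*w)² = 4*w²)
c(U, M) = -8 + 4*M²*(5 + M*U²) (c(U, M) = -8 + ((U*U)*M + 5)*(4*M²) = -8 + (U²*M + 5)*(4*M²) = -8 + (M*U² + 5)*(4*M²) = -8 + (5 + M*U²)*(4*M²) = -8 + 4*M²*(5 + M*U²))
(46*c(8, j))*3 = (46*(-8 + 20*0² + 4*0³*8²))*3 = (46*(-8 + 20*0 + 4*0*64))*3 = (46*(-8 + 0 + 0))*3 = (46*(-8))*3 = -368*3 = -1104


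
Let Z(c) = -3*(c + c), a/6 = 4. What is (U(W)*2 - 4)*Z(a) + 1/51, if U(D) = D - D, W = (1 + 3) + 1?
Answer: 29377/51 ≈ 576.02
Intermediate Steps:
a = 24 (a = 6*4 = 24)
W = 5 (W = 4 + 1 = 5)
Z(c) = -6*c
U(D) = 0
(U(W)*2 - 4)*Z(a) + 1/51 = (0*2 - 4)*(-6*24) + 1/51 = (0 - 4)*(-144) + 1/51 = -4*(-144) + 1/51 = 576 + 1/51 = 29377/51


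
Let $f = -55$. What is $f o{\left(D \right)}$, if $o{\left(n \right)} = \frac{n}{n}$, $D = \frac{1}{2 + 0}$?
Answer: $-55$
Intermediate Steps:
$D = \frac{1}{2} \approx 0.5$
$o{\left(n \right)} = 1$
$f o{\left(D \right)} = \left(-55\right) 1 = -55$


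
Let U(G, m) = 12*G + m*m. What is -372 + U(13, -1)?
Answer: -215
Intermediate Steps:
U(G, m) = m**2 + 12*G (U(G, m) = 12*G + m**2 = m**2 + 12*G)
-372 + U(13, -1) = -372 + ((-1)**2 + 12*13) = -372 + (1 + 156) = -372 + 157 = -215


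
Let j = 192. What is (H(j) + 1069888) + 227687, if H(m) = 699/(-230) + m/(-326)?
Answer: 48645950733/37490 ≈ 1.2976e+6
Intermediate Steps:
H(m) = -699/230 - m/326 (H(m) = 699*(-1/230) + m*(-1/326) = -699/230 - m/326)
(H(j) + 1069888) + 227687 = ((-699/230 - 1/326*192) + 1069888) + 227687 = ((-699/230 - 96/163) + 1069888) + 227687 = (-136017/37490 + 1069888) + 227687 = 40109965103/37490 + 227687 = 48645950733/37490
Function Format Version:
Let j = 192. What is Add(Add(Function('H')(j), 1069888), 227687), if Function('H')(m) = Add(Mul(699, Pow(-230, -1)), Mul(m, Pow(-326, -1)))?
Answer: Rational(48645950733, 37490) ≈ 1.2976e+6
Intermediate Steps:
Function('H')(m) = Add(Rational(-699, 230), Mul(Rational(-1, 326), m)) (Function('H')(m) = Add(Mul(699, Rational(-1, 230)), Mul(m, Rational(-1, 326))) = Add(Rational(-699, 230), Mul(Rational(-1, 326), m)))
Add(Add(Function('H')(j), 1069888), 227687) = Add(Add(Add(Rational(-699, 230), Mul(Rational(-1, 326), 192)), 1069888), 227687) = Add(Add(Add(Rational(-699, 230), Rational(-96, 163)), 1069888), 227687) = Add(Add(Rational(-136017, 37490), 1069888), 227687) = Add(Rational(40109965103, 37490), 227687) = Rational(48645950733, 37490)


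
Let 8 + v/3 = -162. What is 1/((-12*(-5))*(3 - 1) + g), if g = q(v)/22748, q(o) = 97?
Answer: 22748/2729857 ≈ 0.0083330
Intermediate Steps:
v = -510 (v = -24 + 3*(-162) = -24 - 486 = -510)
g = 97/22748 ≈ 0.0042641
1/((-12*(-5))*(3 - 1) + g) = 1/((-12*(-5))*(3 - 1) + 97/22748) = 1/(60*2 + 97/22748) = 1/(120 + 97/22748) = 1/(2729857/22748) = 22748/2729857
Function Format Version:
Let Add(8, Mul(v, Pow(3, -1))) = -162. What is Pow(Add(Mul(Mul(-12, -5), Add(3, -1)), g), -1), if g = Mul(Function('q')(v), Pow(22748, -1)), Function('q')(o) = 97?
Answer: Rational(22748, 2729857) ≈ 0.0083330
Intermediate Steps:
v = -510 (v = Add(-24, Mul(3, -162)) = Add(-24, -486) = -510)
g = Rational(97, 22748) (g = Mul(97, Pow(22748, -1)) = Mul(97, Rational(1, 22748)) = Rational(97, 22748) ≈ 0.0042641)
Pow(Add(Mul(Mul(-12, -5), Add(3, -1)), g), -1) = Pow(Add(Mul(Mul(-12, -5), Add(3, -1)), Rational(97, 22748)), -1) = Pow(Add(Mul(60, 2), Rational(97, 22748)), -1) = Pow(Add(120, Rational(97, 22748)), -1) = Pow(Rational(2729857, 22748), -1) = Rational(22748, 2729857)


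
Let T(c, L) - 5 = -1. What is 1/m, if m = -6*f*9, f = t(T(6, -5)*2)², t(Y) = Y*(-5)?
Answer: -1/86400 ≈ -1.1574e-5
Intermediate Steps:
T(c, L) = 4 (T(c, L) = 5 - 1 = 4)
t(Y) = -5*Y
f = 1600 (f = (-20*2)² = (-5*8)² = (-40)² = 1600)
m = -86400 (m = -6*1600*9 = -9600*9 = -86400)
1/m = 1/(-86400) = -1/86400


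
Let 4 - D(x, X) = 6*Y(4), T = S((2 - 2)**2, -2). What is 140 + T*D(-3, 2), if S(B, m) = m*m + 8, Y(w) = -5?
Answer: 548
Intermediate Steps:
S(B, m) = 8 + m**2 (S(B, m) = m**2 + 8 = 8 + m**2)
T = 12 (T = 8 + (-2)**2 = 8 + 4 = 12)
D(x, X) = 34 (D(x, X) = 4 - 6*(-5) = 4 - 1*(-30) = 4 + 30 = 34)
140 + T*D(-3, 2) = 140 + 12*34 = 140 + 408 = 548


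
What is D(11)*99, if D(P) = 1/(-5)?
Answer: -99/5 ≈ -19.800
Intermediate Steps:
D(P) = -1/5
D(11)*99 = -1/5*99 = -99/5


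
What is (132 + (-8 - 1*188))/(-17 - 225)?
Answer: 32/121 ≈ 0.26446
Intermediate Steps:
(132 + (-8 - 1*188))/(-17 - 225) = (132 + (-8 - 188))/(-242) = (132 - 196)*(-1/242) = -64*(-1/242) = 32/121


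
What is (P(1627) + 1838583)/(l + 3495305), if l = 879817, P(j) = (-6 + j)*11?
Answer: 928207/2187561 ≈ 0.42431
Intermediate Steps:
P(j) = -66 + 11*j
(P(1627) + 1838583)/(l + 3495305) = ((-66 + 11*1627) + 1838583)/(879817 + 3495305) = ((-66 + 17897) + 1838583)/4375122 = (17831 + 1838583)*(1/4375122) = 1856414*(1/4375122) = 928207/2187561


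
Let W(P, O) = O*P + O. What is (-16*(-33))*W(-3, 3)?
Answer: -3168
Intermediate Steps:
W(P, O) = O + O*P
(-16*(-33))*W(-3, 3) = (-16*(-33))*(3*(1 - 3)) = 528*(3*(-2)) = 528*(-6) = -3168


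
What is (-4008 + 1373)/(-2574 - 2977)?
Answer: 2635/5551 ≈ 0.47469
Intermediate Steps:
(-4008 + 1373)/(-2574 - 2977) = -2635/(-5551) = -2635*(-1/5551) = 2635/5551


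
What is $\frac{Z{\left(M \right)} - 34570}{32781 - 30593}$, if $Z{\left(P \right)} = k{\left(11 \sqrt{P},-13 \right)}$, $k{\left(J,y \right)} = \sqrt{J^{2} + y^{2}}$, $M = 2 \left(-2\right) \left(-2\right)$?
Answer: $- \frac{17285}{1094} + \frac{\sqrt{1137}}{2188} \approx -15.784$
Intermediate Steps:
$M = 8$ ($M = \left(-4\right) \left(-2\right) = 8$)
$Z{\left(P \right)} = \sqrt{169 + 121 P}$ ($Z{\left(P \right)} = \sqrt{\left(11 \sqrt{P}\right)^{2} + \left(-13\right)^{2}} = \sqrt{121 P + 169} = \sqrt{169 + 121 P}$)
$\frac{Z{\left(M \right)} - 34570}{32781 - 30593} = \frac{\sqrt{169 + 121 \cdot 8} - 34570}{32781 - 30593} = \frac{\sqrt{169 + 968} - 34570}{2188} = \left(\sqrt{1137} - 34570\right) \frac{1}{2188} = \left(-34570 + \sqrt{1137}\right) \frac{1}{2188} = - \frac{17285}{1094} + \frac{\sqrt{1137}}{2188}$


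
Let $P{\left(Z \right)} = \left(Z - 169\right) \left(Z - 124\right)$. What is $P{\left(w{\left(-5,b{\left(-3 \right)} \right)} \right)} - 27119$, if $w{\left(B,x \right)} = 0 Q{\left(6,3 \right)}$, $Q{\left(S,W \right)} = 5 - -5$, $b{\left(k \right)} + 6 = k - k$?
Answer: $-6163$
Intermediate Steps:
$b{\left(k \right)} = -6$ ($b{\left(k \right)} = -6 + \left(k - k\right) = -6 + 0 = -6$)
$Q{\left(S,W \right)} = 10$ ($Q{\left(S,W \right)} = 5 + 5 = 10$)
$w{\left(B,x \right)} = 0$ ($w{\left(B,x \right)} = 0 \cdot 10 = 0$)
$P{\left(Z \right)} = \left(-169 + Z\right) \left(-124 + Z\right)$
$P{\left(w{\left(-5,b{\left(-3 \right)} \right)} \right)} - 27119 = \left(20956 + 0^{2} - 0\right) - 27119 = \left(20956 + 0 + 0\right) - 27119 = 20956 - 27119 = -6163$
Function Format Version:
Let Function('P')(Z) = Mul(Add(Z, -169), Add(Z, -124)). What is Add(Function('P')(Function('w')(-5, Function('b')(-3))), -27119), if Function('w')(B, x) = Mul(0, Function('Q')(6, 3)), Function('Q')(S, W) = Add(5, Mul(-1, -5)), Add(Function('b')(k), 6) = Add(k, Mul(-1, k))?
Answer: -6163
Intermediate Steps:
Function('b')(k) = -6 (Function('b')(k) = Add(-6, Add(k, Mul(-1, k))) = Add(-6, 0) = -6)
Function('Q')(S, W) = 10 (Function('Q')(S, W) = Add(5, 5) = 10)
Function('w')(B, x) = 0 (Function('w')(B, x) = Mul(0, 10) = 0)
Function('P')(Z) = Mul(Add(-169, Z), Add(-124, Z))
Add(Function('P')(Function('w')(-5, Function('b')(-3))), -27119) = Add(Add(20956, Pow(0, 2), Mul(-293, 0)), -27119) = Add(Add(20956, 0, 0), -27119) = Add(20956, -27119) = -6163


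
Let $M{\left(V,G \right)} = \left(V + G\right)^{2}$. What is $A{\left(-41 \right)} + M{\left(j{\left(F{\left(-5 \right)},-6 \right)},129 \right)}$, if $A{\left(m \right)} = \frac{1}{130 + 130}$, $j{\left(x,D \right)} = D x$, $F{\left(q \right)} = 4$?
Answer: $\frac{2866501}{260} \approx 11025.0$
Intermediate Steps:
$M{\left(V,G \right)} = \left(G + V\right)^{2}$
$A{\left(m \right)} = \frac{1}{260}$
$A{\left(-41 \right)} + M{\left(j{\left(F{\left(-5 \right)},-6 \right)},129 \right)} = \frac{1}{260} + \left(129 - 24\right)^{2} = \frac{1}{260} + 105^{2} = \frac{1}{260} + 11025 = \frac{2866501}{260}$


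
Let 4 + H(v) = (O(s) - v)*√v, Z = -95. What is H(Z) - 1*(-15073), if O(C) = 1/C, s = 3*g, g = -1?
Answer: 15069 + 284*I*√95/3 ≈ 15069.0 + 922.7*I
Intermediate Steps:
s = -3 (s = 3*(-1) = -3)
H(v) = -4 + √v*(-⅓ - v) (H(v) = -4 + (1/(-3) - v)*√v = -4 + (-⅓ - v)*√v = -4 + √v*(-⅓ - v))
H(Z) - 1*(-15073) = (-4 - (-95)^(3/2) - I*√95/3) - 1*(-15073) = (-4 - (-95)*I*√95 - I*√95/3) + 15073 = (-4 + 95*I*√95 - I*√95/3) + 15073 = (-4 + 284*I*√95/3) + 15073 = 15069 + 284*I*√95/3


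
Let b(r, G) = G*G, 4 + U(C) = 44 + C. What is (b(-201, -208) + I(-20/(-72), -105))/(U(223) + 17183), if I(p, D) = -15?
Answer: 709/286 ≈ 2.4790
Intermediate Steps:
U(C) = 40 + C (U(C) = -4 + (44 + C) = 40 + C)
b(r, G) = G**2
(b(-201, -208) + I(-20/(-72), -105))/(U(223) + 17183) = ((-208)**2 - 15)/((40 + 223) + 17183) = (43264 - 15)/(263 + 17183) = 43249/17446 = 43249*(1/17446) = 709/286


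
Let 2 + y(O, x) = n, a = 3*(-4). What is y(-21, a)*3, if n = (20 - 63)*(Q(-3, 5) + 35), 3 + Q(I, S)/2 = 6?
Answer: -5295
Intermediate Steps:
a = -12
Q(I, S) = 6 (Q(I, S) = -6 + 2*6 = -6 + 12 = 6)
n = -1763 (n = (20 - 63)*(6 + 35) = -43*41 = -1763)
y(O, x) = -1765 (y(O, x) = -2 - 1763 = -1765)
y(-21, a)*3 = -1765*3 = -5295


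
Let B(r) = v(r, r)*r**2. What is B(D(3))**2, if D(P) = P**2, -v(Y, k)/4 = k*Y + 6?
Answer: 794563344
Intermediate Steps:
v(Y, k) = -24 - 4*Y*k (v(Y, k) = -4*(k*Y + 6) = -4*(Y*k + 6) = -4*(6 + Y*k) = -24 - 4*Y*k)
B(r) = r**2*(-24 - 4*r**2) (B(r) = (-24 - 4*r*r)*r**2 = (-24 - 4*r**2)*r**2 = r**2*(-24 - 4*r**2))
B(D(3))**2 = (4*(3**2)**2*(-6 - (3**2)**2))**2 = (4*9**2*(-6 - 1*9**2))**2 = (4*81*(-6 - 1*81))**2 = (4*81*(-6 - 81))**2 = (4*81*(-87))**2 = (-28188)**2 = 794563344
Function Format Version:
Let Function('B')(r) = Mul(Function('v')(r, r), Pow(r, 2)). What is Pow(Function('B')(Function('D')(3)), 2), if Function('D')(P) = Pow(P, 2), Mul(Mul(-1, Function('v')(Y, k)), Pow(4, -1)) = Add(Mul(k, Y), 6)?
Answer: 794563344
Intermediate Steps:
Function('v')(Y, k) = Add(-24, Mul(-4, Y, k)) (Function('v')(Y, k) = Mul(-4, Add(Mul(k, Y), 6)) = Mul(-4, Add(Mul(Y, k), 6)) = Mul(-4, Add(6, Mul(Y, k))) = Add(-24, Mul(-4, Y, k)))
Function('B')(r) = Mul(Pow(r, 2), Add(-24, Mul(-4, Pow(r, 2)))) (Function('B')(r) = Mul(Add(-24, Mul(-4, r, r)), Pow(r, 2)) = Mul(Add(-24, Mul(-4, Pow(r, 2))), Pow(r, 2)) = Mul(Pow(r, 2), Add(-24, Mul(-4, Pow(r, 2)))))
Pow(Function('B')(Function('D')(3)), 2) = Pow(Mul(4, Pow(Pow(3, 2), 2), Add(-6, Mul(-1, Pow(Pow(3, 2), 2)))), 2) = Pow(Mul(4, Pow(9, 2), Add(-6, Mul(-1, Pow(9, 2)))), 2) = Pow(Mul(4, 81, Add(-6, Mul(-1, 81))), 2) = Pow(Mul(4, 81, Add(-6, -81)), 2) = Pow(Mul(4, 81, -87), 2) = Pow(-28188, 2) = 794563344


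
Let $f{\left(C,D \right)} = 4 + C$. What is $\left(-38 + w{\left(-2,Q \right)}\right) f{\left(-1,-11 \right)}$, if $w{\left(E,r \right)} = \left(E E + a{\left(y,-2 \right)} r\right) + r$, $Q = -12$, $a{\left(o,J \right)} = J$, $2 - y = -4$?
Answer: $-66$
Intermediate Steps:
$y = 6$ ($y = 2 - -4 = 2 + 4 = 6$)
$w{\left(E,r \right)} = E^{2} - r$ ($w{\left(E,r \right)} = \left(E E - 2 r\right) + r = \left(E^{2} - 2 r\right) + r = E^{2} - r$)
$\left(-38 + w{\left(-2,Q \right)}\right) f{\left(-1,-11 \right)} = \left(-38 + \left(\left(-2\right)^{2} - -12\right)\right) \left(4 - 1\right) = \left(-38 + \left(4 + 12\right)\right) 3 = \left(-38 + 16\right) 3 = \left(-22\right) 3 = -66$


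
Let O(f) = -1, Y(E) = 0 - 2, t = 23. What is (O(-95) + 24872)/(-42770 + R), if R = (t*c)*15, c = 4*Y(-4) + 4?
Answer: -24871/44150 ≈ -0.56333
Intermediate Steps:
Y(E) = -2
c = -4 (c = 4*(-2) + 4 = -8 + 4 = -4)
R = -1380 (R = (23*(-4))*15 = -92*15 = -1380)
(O(-95) + 24872)/(-42770 + R) = (-1 + 24872)/(-42770 - 1380) = 24871/(-44150) = 24871*(-1/44150) = -24871/44150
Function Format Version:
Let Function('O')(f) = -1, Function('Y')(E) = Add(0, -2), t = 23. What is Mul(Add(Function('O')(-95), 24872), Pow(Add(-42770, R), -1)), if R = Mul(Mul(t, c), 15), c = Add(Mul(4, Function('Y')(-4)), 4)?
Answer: Rational(-24871, 44150) ≈ -0.56333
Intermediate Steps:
Function('Y')(E) = -2
c = -4 (c = Add(Mul(4, -2), 4) = Add(-8, 4) = -4)
R = -1380 (R = Mul(Mul(23, -4), 15) = Mul(-92, 15) = -1380)
Mul(Add(Function('O')(-95), 24872), Pow(Add(-42770, R), -1)) = Mul(Add(-1, 24872), Pow(Add(-42770, -1380), -1)) = Mul(24871, Pow(-44150, -1)) = Mul(24871, Rational(-1, 44150)) = Rational(-24871, 44150)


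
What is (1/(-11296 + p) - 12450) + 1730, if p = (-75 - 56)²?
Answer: -62872799/5865 ≈ -10720.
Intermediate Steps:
p = 17161 (p = (-131)² = 17161)
(1/(-11296 + p) - 12450) + 1730 = (1/(-11296 + 17161) - 12450) + 1730 = (1/5865 - 12450) + 1730 = -73019249/5865 + 1730 = -62872799/5865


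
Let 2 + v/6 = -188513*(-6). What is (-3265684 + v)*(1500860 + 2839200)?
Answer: 15280361726320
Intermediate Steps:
v = 6786456 (v = -12 + 6*(-188513*(-6)) = -12 + 6*1131078 = -12 + 6786468 = 6786456)
(-3265684 + v)*(1500860 + 2839200) = (-3265684 + 6786456)*(1500860 + 2839200) = 3520772*4340060 = 15280361726320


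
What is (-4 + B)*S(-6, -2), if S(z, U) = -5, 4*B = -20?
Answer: 45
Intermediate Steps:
B = -5 (B = (¼)*(-20) = -5)
(-4 + B)*S(-6, -2) = (-4 - 5)*(-5) = -9*(-5) = 45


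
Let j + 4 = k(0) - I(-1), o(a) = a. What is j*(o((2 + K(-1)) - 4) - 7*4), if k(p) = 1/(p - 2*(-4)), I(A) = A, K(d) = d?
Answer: 713/8 ≈ 89.125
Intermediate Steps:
k(p) = 1/(8 + p) (k(p) = 1/(p + 8) = 1/(8 + p))
j = -23/8 (j = -4 + (1/(8 + 0) - 1*(-1)) = -4 + (1/8 + 1) = -4 + 9/8 = -23/8 ≈ -2.8750)
j*(o((2 + K(-1)) - 4) - 7*4) = -23*(((2 - 1) - 4) - 7*4)/8 = -23*((1 - 4) - 28)/8 = -23*(-3 - 28)/8 = -23/8*(-31) = 713/8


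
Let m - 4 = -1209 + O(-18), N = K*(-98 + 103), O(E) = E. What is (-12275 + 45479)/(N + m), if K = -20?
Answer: -11068/441 ≈ -25.098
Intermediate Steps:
N = -100 (N = -20*(-98 + 103) = -20*5 = -100)
m = -1223 (m = 4 + (-1209 - 18) = 4 - 1227 = -1223)
(-12275 + 45479)/(N + m) = (-12275 + 45479)/(-100 - 1223) = 33204/(-1323) = 33204*(-1/1323) = -11068/441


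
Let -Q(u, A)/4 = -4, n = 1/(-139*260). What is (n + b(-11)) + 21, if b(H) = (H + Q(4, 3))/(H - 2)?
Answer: 745039/36140 ≈ 20.615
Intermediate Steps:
n = -1/36140 (n = -1/139*1/260 = -1/36140 ≈ -2.7670e-5)
Q(u, A) = 16 (Q(u, A) = -4*(-4) = 16)
b(H) = (16 + H)/(-2 + H) (b(H) = (H + 16)/(H - 2) = (16 + H)/(-2 + H))
(n + b(-11)) + 21 = (-1/36140 + (16 - 11)/(-2 - 11)) + 21 = (-1/36140 + 5/(-13)) + 21 = (-1/36140 - 1/13*5) + 21 = (-1/36140 - 5/13) + 21 = -13901/36140 + 21 = 745039/36140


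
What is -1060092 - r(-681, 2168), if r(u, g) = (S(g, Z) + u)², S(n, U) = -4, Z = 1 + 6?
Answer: -1529317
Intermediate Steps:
Z = 7
r(u, g) = (-4 + u)²
-1060092 - r(-681, 2168) = -1060092 - (-4 - 681)² = -1060092 - 1*(-685)² = -1060092 - 1*469225 = -1060092 - 469225 = -1529317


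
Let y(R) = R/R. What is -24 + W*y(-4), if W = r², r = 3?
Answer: -15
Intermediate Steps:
y(R) = 1
W = 9 (W = 3² = 9)
-24 + W*y(-4) = -24 + 9*1 = -24 + 9 = -15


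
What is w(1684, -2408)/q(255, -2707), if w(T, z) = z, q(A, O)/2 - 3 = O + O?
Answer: 172/773 ≈ 0.22251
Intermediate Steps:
q(A, O) = 6 + 4*O (q(A, O) = 6 + 2*(O + O) = 6 + 2*(2*O) = 6 + 4*O)
w(1684, -2408)/q(255, -2707) = -2408/(6 + 4*(-2707)) = -2408/(6 - 10828) = -2408/(-10822) = -2408*(-1/10822) = 172/773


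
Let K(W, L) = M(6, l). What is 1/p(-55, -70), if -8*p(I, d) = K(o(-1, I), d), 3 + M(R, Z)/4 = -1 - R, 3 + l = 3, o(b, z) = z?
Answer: 1/5 ≈ 0.20000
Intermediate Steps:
l = 0 (l = -3 + 3 = 0)
M(R, Z) = -16 - 4*R (M(R, Z) = -12 + 4*(-1 - R) = -12 + (-4 - 4*R) = -16 - 4*R)
K(W, L) = -40 (K(W, L) = -16 - 4*6 = -16 - 24 = -40)
p(I, d) = 5 (p(I, d) = -1/8*(-40) = 5)
1/p(-55, -70) = 1/5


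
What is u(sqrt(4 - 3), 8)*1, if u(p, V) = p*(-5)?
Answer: -5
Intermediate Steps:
u(p, V) = -5*p
u(sqrt(4 - 3), 8)*1 = -5*sqrt(4 - 3)*1 = -5*sqrt(1)*1 = -5*1*1 = -5*1 = -5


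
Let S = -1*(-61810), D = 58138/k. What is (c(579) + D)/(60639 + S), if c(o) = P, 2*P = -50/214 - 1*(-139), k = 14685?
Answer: 115242206/192403501455 ≈ 0.00059896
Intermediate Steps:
D = 58138/14685 ≈ 3.9590
S = 61810
P = 7424/107 (P = (-50/214 - 1*(-139))/2 = (-50*1/214 + 139)/2 = (-25/107 + 139)/2 = (1/2)*(14848/107) = 7424/107 ≈ 69.383)
c(o) = 7424/107
(c(579) + D)/(60639 + S) = (7424/107 + 58138/14685)/(60639 + 61810) = (115242206/1571295)/122449 = (115242206/1571295)*(1/122449) = 115242206/192403501455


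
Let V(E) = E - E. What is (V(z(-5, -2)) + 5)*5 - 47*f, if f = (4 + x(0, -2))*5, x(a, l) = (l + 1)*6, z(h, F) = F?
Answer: 495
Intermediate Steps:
x(a, l) = 6 + 6*l (x(a, l) = (1 + l)*6 = 6 + 6*l)
V(E) = 0
f = -10 (f = (4 + (6 + 6*(-2)))*5 = (4 + (6 - 12))*5 = (4 - 6)*5 = -2*5 = -10)
(V(z(-5, -2)) + 5)*5 - 47*f = (0 + 5)*5 - 47*(-10) = 5*5 + 470 = 25 + 470 = 495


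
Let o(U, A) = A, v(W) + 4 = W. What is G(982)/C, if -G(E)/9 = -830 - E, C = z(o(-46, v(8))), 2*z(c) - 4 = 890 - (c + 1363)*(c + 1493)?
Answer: -10872/681835 ≈ -0.015945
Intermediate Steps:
v(W) = -4 + W
z(c) = 447 - (1363 + c)*(1493 + c)/2 (z(c) = 2 + (890 - (c + 1363)*(c + 1493))/2 = 2 + (890 - (1363 + c)*(1493 + c))/2 = 2 + (445 - (1363 + c)*(1493 + c)/2) = 447 - (1363 + c)*(1493 + c)/2)
C = -2045505/2 (C = -2034065/2 - 1428*(-4 + 8) - (-4 + 8)²/2 = -2034065/2 - 1428*4 - ½*4² = -2034065/2 - 5712 - ½*16 = -2034065/2 - 5712 - 8 = -2045505/2 ≈ -1.0228e+6)
G(E) = 7470 + 9*E (G(E) = -9*(-830 - E) = 7470 + 9*E)
G(982)/C = (7470 + 9*982)/(-2045505/2) = (7470 + 8838)*(-2/2045505) = 16308*(-2/2045505) = -10872/681835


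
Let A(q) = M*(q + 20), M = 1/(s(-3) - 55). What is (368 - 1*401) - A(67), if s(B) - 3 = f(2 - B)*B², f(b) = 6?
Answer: -153/2 ≈ -76.500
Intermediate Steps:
s(B) = 3 + 6*B²
M = ½ (M = 1/((3 + 6*(-3)²) - 55) = 1/((3 + 6*9) - 55) = 1/((3 + 54) - 55) = 1/(57 - 55) = 1/2 = ½ ≈ 0.50000)
A(q) = 10 + q/2 (A(q) = (q + 20)/2 = (20 + q)/2 = 10 + q/2)
(368 - 1*401) - A(67) = (368 - 1*401) - (10 + (½)*67) = (368 - 401) - (10 + 67/2) = -33 - 1*87/2 = -33 - 87/2 = -153/2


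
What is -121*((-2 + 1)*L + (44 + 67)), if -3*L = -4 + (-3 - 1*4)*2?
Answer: -12705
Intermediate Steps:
L = 6 (L = -(-4 + (-3 - 1*4)*2)/3 = -(-4 + (-3 - 4)*2)/3 = -(-4 - 7*2)/3 = -(-4 - 14)/3 = -1/3*(-18) = 6)
-121*((-2 + 1)*L + (44 + 67)) = -121*((-2 + 1)*6 + (44 + 67)) = -121*(-1*6 + 111) = -121*(-6 + 111) = -121*105 = -12705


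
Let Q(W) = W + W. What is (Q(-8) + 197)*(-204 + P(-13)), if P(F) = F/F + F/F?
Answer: -36562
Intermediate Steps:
P(F) = 2 (P(F) = 1 + 1 = 2)
Q(W) = 2*W
(Q(-8) + 197)*(-204 + P(-13)) = (2*(-8) + 197)*(-204 + 2) = (-16 + 197)*(-202) = 181*(-202) = -36562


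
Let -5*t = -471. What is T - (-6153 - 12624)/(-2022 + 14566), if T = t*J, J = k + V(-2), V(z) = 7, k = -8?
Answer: -5814339/62720 ≈ -92.703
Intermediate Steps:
t = 471/5 (t = -⅕*(-471) = 471/5 ≈ 94.200)
J = -1 (J = -8 + 7 = -1)
T = -471/5 (T = (471/5)*(-1) = -471/5 ≈ -94.200)
T - (-6153 - 12624)/(-2022 + 14566) = -471/5 - (-6153 - 12624)/(-2022 + 14566) = -471/5 - (-18777)/12544 = -471/5 - 1*(-18777/12544) = -471/5 + 18777/12544 = -5814339/62720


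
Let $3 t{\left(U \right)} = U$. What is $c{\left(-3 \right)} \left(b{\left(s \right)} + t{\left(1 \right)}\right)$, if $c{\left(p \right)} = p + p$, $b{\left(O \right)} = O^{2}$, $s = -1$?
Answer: $-8$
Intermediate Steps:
$c{\left(p \right)} = 2 p$
$t{\left(U \right)} = \frac{U}{3}$
$c{\left(-3 \right)} \left(b{\left(s \right)} + t{\left(1 \right)}\right) = 2 \left(-3\right) \left(\left(-1\right)^{2} + \frac{1}{3} \cdot 1\right) = - 6 \left(1 + \frac{1}{3}\right) = \left(-6\right) \frac{4}{3} = -8$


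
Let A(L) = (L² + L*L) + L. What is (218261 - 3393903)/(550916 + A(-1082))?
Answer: -1587821/1445641 ≈ -1.0984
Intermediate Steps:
A(L) = L + 2*L² (A(L) = (L² + L²) + L = 2*L² + L = L + 2*L²)
(218261 - 3393903)/(550916 + A(-1082)) = (218261 - 3393903)/(550916 - 1082*(1 + 2*(-1082))) = -3175642/(550916 - 1082*(1 - 2164)) = -3175642/(550916 - 1082*(-2163)) = -3175642/(550916 + 2340366) = -3175642/2891282 = -3175642*1/2891282 = -1587821/1445641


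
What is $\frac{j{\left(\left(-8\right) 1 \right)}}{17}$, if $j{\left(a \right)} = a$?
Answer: $- \frac{8}{17} \approx -0.47059$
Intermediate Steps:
$\frac{j{\left(\left(-8\right) 1 \right)}}{17} = \frac{\left(-8\right) 1}{17} = \left(-8\right) \frac{1}{17} = - \frac{8}{17}$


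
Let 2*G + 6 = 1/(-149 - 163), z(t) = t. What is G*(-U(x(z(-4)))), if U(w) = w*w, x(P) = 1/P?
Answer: 1873/9984 ≈ 0.18760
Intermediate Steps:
G = -1873/624 (G = -3 + 1/(2*(-149 - 163)) = -3 + (1/2)/(-312) = -3 + (1/2)*(-1/312) = -3 - 1/624 = -1873/624 ≈ -3.0016)
U(w) = w**2
G*(-U(x(z(-4)))) = -(-1873)*(1/(-4))**2/624 = -(-1873)*(-1/4)**2/624 = -(-1873)/(624*16) = -1873/624*(-1/16) = 1873/9984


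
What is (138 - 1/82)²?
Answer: 128029225/6724 ≈ 19041.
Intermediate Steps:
(138 - 1/82)² = (11315/82)² = 128029225/6724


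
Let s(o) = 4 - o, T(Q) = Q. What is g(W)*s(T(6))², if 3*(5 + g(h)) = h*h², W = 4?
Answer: 196/3 ≈ 65.333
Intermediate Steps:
g(h) = -5 + h³/3 (g(h) = -5 + (h*h²)/3 = -5 + h³/3)
g(W)*s(T(6))² = (-5 + (⅓)*4³)*(4 - 1*6)² = (-5 + (⅓)*64)*(4 - 6)² = (-5 + 64/3)*(-2)² = (49/3)*4 = 196/3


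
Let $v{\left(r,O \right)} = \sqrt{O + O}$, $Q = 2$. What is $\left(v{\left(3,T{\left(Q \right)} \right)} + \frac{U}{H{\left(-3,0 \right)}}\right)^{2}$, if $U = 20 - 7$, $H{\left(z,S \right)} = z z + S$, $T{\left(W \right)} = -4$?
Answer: $- \frac{479}{81} + \frac{52 i \sqrt{2}}{9} \approx -5.9136 + 8.171 i$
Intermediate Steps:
$H{\left(z,S \right)} = S + z^{2}$ ($H{\left(z,S \right)} = z^{2} + S = S + z^{2}$)
$U = 13$
$v{\left(r,O \right)} = \sqrt{2} \sqrt{O}$ ($v{\left(r,O \right)} = \sqrt{2 O} = \sqrt{2} \sqrt{O}$)
$\left(v{\left(3,T{\left(Q \right)} \right)} + \frac{U}{H{\left(-3,0 \right)}}\right)^{2} = \left(\sqrt{2} \sqrt{-4} + \frac{13}{0 + \left(-3\right)^{2}}\right)^{2} = \left(\sqrt{2} \cdot 2 i + \frac{13}{0 + 9}\right)^{2} = \left(2 i \sqrt{2} + \frac{13}{9}\right)^{2} = \left(\frac{13}{9} + 2 i \sqrt{2}\right)^{2}$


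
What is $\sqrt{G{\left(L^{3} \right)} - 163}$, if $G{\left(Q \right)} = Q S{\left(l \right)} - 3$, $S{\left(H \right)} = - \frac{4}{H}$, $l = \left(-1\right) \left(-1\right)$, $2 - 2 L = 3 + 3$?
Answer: $i \sqrt{134} \approx 11.576 i$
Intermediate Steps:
$L = -2$ ($L = 1 - \frac{3 + 3}{2} = 1 - 3 = -2$)
$l = 1$
$G{\left(Q \right)} = -3 - 4 Q$ ($G{\left(Q \right)} = Q \left(- \frac{4}{1}\right) - 3 = Q \left(\left(-4\right) 1\right) - 3 = Q \left(-4\right) - 3 = - 4 Q - 3 = -3 - 4 Q$)
$\sqrt{G{\left(L^{3} \right)} - 163} = \sqrt{\left(-3 - 4 \left(-2\right)^{3}\right) - 163} = \sqrt{\left(-3 - -32\right) - 163} = \sqrt{\left(-3 + 32\right) - 163} = \sqrt{29 - 163} = \sqrt{-134} = i \sqrt{134}$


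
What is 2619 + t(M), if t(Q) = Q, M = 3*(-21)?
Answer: 2556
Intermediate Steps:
M = -63
2619 + t(M) = 2619 - 63 = 2556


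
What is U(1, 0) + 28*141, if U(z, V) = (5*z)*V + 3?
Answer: 3951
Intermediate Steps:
U(z, V) = 3 + 5*V*z (U(z, V) = 5*V*z + 3 = 3 + 5*V*z)
U(1, 0) + 28*141 = (3 + 5*0*1) + 28*141 = (3 + 0) + 3948 = 3 + 3948 = 3951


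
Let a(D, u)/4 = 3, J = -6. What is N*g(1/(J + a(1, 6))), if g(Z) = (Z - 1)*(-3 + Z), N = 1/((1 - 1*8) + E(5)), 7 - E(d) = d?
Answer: -17/36 ≈ -0.47222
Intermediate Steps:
E(d) = 7 - d
a(D, u) = 12 (a(D, u) = 4*3 = 12)
N = -1/5 (N = 1/((1 - 1*8) + (7 - 1*5)) = 1/((1 - 8) + (7 - 5)) = 1/(-7 + 2) = 1/(-5) = -1/5 ≈ -0.20000)
g(Z) = (-1 + Z)*(-3 + Z)
N*g(1/(J + a(1, 6))) = -(3 + (1/(-6 + 12))**2 - 4/(-6 + 12))/5 = -(3 + (1/6)**2 - 4/6)/5 = -(3 + (1/6)**2 - 4*1/6)/5 = -(3 + 1/36 - 2/3)/5 = -1/5*85/36 = -17/36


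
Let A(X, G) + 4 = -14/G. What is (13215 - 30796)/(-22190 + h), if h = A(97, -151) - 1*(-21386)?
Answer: 2654731/121994 ≈ 21.761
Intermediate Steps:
A(X, G) = -4 - 14/G
h = 3228696/151 (h = (-4 - 14/(-151)) - 1*(-21386) = (-4 - 14*(-1/151)) + 21386 = (-4 + 14/151) + 21386 = -590/151 + 21386 = 3228696/151 ≈ 21382.)
(13215 - 30796)/(-22190 + h) = (13215 - 30796)/(-22190 + 3228696/151) = -17581/(-121994/151) = -17581*(-151/121994) = 2654731/121994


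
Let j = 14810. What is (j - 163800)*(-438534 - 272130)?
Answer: 105881829360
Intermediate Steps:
(j - 163800)*(-438534 - 272130) = (14810 - 163800)*(-438534 - 272130) = -148990*(-710664) = 105881829360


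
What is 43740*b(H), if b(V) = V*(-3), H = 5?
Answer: -656100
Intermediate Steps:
b(V) = -3*V
43740*b(H) = 43740*(-3*5) = 43740*(-15) = -656100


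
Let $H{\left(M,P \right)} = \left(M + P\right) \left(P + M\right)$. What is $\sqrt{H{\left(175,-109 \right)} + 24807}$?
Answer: $\sqrt{29163} \approx 170.77$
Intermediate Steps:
$H{\left(M,P \right)} = \left(M + P\right)^{2}$ ($H{\left(M,P \right)} = \left(M + P\right) \left(M + P\right) = \left(M + P\right)^{2}$)
$\sqrt{H{\left(175,-109 \right)} + 24807} = \sqrt{\left(175 - 109\right)^{2} + 24807} = \sqrt{66^{2} + 24807} = \sqrt{4356 + 24807} = \sqrt{29163}$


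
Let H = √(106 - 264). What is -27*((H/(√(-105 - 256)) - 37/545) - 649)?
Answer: 9551034/545 - 27*√158/19 ≈ 17507.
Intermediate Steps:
H = I*√158 (H = √(-158) = I*√158 ≈ 12.57*I)
-27*((H/(√(-105 - 256)) - 37/545) - 649) = -27*(((I*√158)/(√(-105 - 256)) - 37/545) - 649) = -27*(((I*√158)/(√(-361)) - 37*1/545) - 649) = -27*(((I*√158)/((19*I)) - 37/545) - 649) = -27*(((I*√158)*(-I/19) - 37/545) - 649) = -27*((√158/19 - 37/545) - 649) = -27*((-37/545 + √158/19) - 649) = -27*(-353742/545 + √158/19) = 9551034/545 - 27*√158/19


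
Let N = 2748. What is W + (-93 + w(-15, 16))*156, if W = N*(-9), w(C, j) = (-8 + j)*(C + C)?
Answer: -76680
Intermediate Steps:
w(C, j) = 2*C*(-8 + j) (w(C, j) = (-8 + j)*(2*C) = 2*C*(-8 + j))
W = -24732 (W = 2748*(-9) = -24732)
W + (-93 + w(-15, 16))*156 = -24732 + (-93 + 2*(-15)*(-8 + 16))*156 = -24732 + (-93 + 2*(-15)*8)*156 = -24732 + (-93 - 240)*156 = -24732 - 333*156 = -24732 - 51948 = -76680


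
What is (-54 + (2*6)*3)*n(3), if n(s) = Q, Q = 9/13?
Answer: -162/13 ≈ -12.462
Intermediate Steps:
Q = 9/13 (Q = 9*(1/13) = 9/13 ≈ 0.69231)
n(s) = 9/13
(-54 + (2*6)*3)*n(3) = (-54 + (2*6)*3)*(9/13) = (-54 + 12*3)*(9/13) = (-54 + 36)*(9/13) = -18*9/13 = -162/13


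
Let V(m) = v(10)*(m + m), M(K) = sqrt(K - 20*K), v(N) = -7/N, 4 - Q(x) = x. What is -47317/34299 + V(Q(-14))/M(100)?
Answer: -47317/34299 + 63*I*sqrt(19)/475 ≈ -1.3795 + 0.57813*I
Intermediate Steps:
Q(x) = 4 - x
M(K) = sqrt(19)*sqrt(-K) (M(K) = sqrt(-19*K) = sqrt(19)*sqrt(-K))
V(m) = -7*m/5 (V(m) = (-7/10)*(m + m) = (-7*1/10)*(2*m) = -7*m/5)
-47317/34299 + V(Q(-14))/M(100) = -47317/34299 + (-7*(4 - 1*(-14))/5)/((sqrt(19)*sqrt(-1*100))) = -47317*1/34299 + (-7*(4 + 14)/5)/((sqrt(19)*sqrt(-100))) = -47317/34299 + (-7/5*18)/((sqrt(19)*(10*I))) = -47317/34299 - 126*(-I*sqrt(19)/190)/5 = -47317/34299 - (-63)*I*sqrt(19)/475 = -47317/34299 + 63*I*sqrt(19)/475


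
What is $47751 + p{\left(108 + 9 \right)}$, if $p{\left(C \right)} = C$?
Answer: $47868$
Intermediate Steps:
$47751 + p{\left(108 + 9 \right)} = 47751 + \left(108 + 9\right) = 47751 + 117 = 47868$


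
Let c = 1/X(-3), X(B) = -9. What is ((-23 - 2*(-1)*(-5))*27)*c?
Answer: 99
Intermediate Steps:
c = -⅑ (c = 1/(-9) = -⅑ ≈ -0.11111)
((-23 - 2*(-1)*(-5))*27)*c = ((-23 - 2*(-1)*(-5))*27)*(-⅑) = ((-23 - (-2)*(-5))*27)*(-⅑) = ((-23 - 1*10)*27)*(-⅑) = ((-23 - 10)*27)*(-⅑) = -33*27*(-⅑) = -891*(-⅑) = 99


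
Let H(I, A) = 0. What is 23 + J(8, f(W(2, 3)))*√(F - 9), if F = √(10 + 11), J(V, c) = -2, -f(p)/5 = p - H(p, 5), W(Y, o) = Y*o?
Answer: 23 - 2*√(-9 + √21) ≈ 23.0 - 4.2035*I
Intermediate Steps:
f(p) = -5*p (f(p) = -5*(p - 1*0) = -5*(p + 0) = -5*p)
F = √21 ≈ 4.5826
23 + J(8, f(W(2, 3)))*√(F - 9) = 23 - 2*√(√21 - 9) = 23 - 2*√(-9 + √21)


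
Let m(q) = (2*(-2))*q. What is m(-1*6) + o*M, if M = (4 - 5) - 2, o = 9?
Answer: -3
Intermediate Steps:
M = -3 (M = -1 - 2 = -3)
m(q) = -4*q
m(-1*6) + o*M = -(-4)*6 + 9*(-3) = -4*(-6) - 27 = 24 - 27 = -3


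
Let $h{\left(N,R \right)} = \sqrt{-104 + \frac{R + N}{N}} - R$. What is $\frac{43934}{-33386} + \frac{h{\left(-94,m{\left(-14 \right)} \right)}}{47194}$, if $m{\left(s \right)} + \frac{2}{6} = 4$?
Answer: $- \frac{3110315417}{2363428326} + \frac{i \sqrt{167226}}{1901244} \approx -1.316 + 0.00021509 i$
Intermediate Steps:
$m{\left(s \right)} = \frac{11}{3}$ ($m{\left(s \right)} = - \frac{1}{3} + 4 = \frac{11}{3}$)
$h{\left(N,R \right)} = \sqrt{-104 + \frac{N + R}{N}} - R$
$\frac{43934}{-33386} + \frac{h{\left(-94,m{\left(-14 \right)} \right)}}{47194} = \frac{43934}{-33386} + \frac{\sqrt{-103 + \frac{11}{3 \left(-94\right)}} - \frac{11}{3}}{47194} = 43934 \left(- \frac{1}{33386}\right) + \left(\sqrt{-103 + \frac{11}{3} \left(- \frac{1}{94}\right)} - \frac{11}{3}\right) \frac{1}{47194} = - \frac{21967}{16693} + \left(\sqrt{-103 - \frac{11}{282}} - \frac{11}{3}\right) \frac{1}{47194} = - \frac{21967}{16693} + \left(\sqrt{- \frac{29057}{282}} - \frac{11}{3}\right) \frac{1}{47194} = - \frac{21967}{16693} + \left(\frac{7 i \sqrt{167226}}{282} - \frac{11}{3}\right) \frac{1}{47194} = - \frac{21967}{16693} + \left(- \frac{11}{3} + \frac{7 i \sqrt{167226}}{282}\right) \frac{1}{47194} = - \frac{21967}{16693} - \left(\frac{11}{141582} - \frac{i \sqrt{167226}}{1901244}\right) = - \frac{3110315417}{2363428326} + \frac{i \sqrt{167226}}{1901244}$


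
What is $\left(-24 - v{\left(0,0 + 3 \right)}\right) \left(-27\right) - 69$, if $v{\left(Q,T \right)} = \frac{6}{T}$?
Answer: $633$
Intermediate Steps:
$\left(-24 - v{\left(0,0 + 3 \right)}\right) \left(-27\right) - 69 = \left(-24 - \frac{6}{0 + 3}\right) \left(-27\right) - 69 = \left(-24 - \frac{6}{3}\right) \left(-27\right) - 69 = \left(-24 - 6 \cdot \frac{1}{3}\right) \left(-27\right) - 69 = \left(-24 - 2\right) \left(-27\right) - 69 = \left(-26\right) \left(-27\right) - 69 = 702 - 69 = 633$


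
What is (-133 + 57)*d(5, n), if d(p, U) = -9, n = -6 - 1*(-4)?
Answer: 684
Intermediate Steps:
n = -2 (n = -6 + 4 = -2)
(-133 + 57)*d(5, n) = (-133 + 57)*(-9) = -76*(-9) = 684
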